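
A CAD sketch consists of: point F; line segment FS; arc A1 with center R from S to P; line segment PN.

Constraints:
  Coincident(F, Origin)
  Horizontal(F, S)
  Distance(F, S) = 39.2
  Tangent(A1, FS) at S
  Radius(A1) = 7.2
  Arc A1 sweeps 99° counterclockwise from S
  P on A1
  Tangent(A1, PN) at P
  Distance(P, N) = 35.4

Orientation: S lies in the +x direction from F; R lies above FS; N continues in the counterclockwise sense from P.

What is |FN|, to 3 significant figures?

59.5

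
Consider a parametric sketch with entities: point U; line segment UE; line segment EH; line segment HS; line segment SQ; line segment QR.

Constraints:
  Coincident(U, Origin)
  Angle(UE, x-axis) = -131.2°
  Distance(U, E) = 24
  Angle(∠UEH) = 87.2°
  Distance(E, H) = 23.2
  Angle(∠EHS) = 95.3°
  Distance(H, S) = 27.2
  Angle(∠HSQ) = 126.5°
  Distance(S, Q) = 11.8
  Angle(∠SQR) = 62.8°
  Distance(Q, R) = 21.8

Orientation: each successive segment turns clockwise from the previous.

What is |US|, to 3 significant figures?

24.7

∠UEH = 87.2° gives EH at 136° from the x-axis; with |EH| = 23.2, H = (-32.5, -1.94). ∠EHS = 95.3° gives HS at 51.3° from the x-axis; with |HS| = 27.2, S = (-15.5, 19.3). Then |US| = |S − U| = 24.7.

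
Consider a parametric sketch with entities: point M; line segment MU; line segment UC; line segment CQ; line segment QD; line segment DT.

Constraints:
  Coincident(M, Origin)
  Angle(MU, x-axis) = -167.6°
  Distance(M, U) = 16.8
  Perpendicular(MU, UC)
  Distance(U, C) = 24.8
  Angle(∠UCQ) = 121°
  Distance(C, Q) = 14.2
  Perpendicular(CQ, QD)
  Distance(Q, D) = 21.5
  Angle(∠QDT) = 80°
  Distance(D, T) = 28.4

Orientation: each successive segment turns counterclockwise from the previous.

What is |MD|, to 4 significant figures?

15.13

M is at the origin; MU runs at -167.6° with length 16.8, so U = (-16.41, -3.608). MU ⟂ UC, so UC runs at -77.60°; with |UC| = 24.8, C = (-11.08, -27.83). ∠UCQ = 121.0° gives CQ at -18.60° from the x-axis; with |CQ| = 14.2, Q = (2.376, -32.36). CQ is perpendicular to QD, so QD runs at 71.40°; with |QD| = 21.5, D = (9.233, -11.98). Then |MD| = |D − M| = 15.13.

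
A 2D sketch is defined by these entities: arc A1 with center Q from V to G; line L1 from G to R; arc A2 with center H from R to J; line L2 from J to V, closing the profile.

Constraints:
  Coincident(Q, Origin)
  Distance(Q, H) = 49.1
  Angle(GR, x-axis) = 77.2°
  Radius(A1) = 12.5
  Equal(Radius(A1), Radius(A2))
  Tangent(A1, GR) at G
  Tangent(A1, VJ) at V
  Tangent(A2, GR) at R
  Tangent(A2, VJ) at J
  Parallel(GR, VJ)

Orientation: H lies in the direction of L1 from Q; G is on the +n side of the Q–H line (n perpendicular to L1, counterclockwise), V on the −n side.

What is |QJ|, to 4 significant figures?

50.67

The slot axis is L1's direction at 77.2°, so u = (cos 77.2°, sin 77.2°) = (0.2215, 0.9751) and n = (−sin 77.2°, cos 77.2°) = (-0.9751, 0.2215). Q is at the origin and H lies 49.1 along u from Q, so H = 49.1·u = (10.88, 47.88). Tangency of A1 to both parallel lines with radius 12.5 puts G and V at Q ± 12.5·n: G = (-12.19, 2.769), V = (12.19, -2.769). Equal radii place R and J the same way about H: R = H + 12.5·n = (-1.311, 50.65), J = H − 12.5·n = (23.07, 45.11). Then |QJ| = |J − Q| = 50.67.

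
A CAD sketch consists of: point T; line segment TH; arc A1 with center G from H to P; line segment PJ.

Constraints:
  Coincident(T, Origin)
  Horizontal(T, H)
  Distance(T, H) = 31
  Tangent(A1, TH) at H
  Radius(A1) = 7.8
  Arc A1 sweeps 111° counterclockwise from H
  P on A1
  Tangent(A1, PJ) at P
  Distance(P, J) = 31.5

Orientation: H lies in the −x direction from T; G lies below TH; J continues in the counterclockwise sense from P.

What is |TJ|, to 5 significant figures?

48.259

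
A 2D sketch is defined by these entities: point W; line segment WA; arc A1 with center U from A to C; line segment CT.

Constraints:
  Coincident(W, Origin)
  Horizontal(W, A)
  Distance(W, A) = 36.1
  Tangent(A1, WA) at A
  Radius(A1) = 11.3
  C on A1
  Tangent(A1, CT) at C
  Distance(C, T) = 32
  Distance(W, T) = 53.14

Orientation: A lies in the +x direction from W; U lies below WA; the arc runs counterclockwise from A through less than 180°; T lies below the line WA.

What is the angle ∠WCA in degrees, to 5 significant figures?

104.12°

W is at the origin; W and A share the same y with |WA| = 36.1 and A on the +x side, so A = (36.100, 0.0000). A1 meets WA tangentially, so UA is at right angles to WA, so U = A + (0, -11.3) = (36.100, -11.300). Since UC ⟂ CT (tangency), |UT| = √(11.3² + 32.0²) = 33.937 regardless of where C sits on A1. So T lies on both circle(W, 53.14) and circle(U, 33.937); the below-WA intersection is T = (29.051, -44.496). C is the foot of the tangent from T: C = (24.896, -12.767).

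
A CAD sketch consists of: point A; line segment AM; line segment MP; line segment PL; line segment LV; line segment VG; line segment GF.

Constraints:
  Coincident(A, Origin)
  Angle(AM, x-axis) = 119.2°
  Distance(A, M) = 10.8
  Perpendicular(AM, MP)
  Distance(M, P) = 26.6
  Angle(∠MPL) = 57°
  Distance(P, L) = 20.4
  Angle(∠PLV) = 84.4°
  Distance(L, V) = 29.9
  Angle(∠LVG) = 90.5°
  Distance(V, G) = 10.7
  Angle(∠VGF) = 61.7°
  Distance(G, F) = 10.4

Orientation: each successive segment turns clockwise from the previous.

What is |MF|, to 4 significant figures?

2.920

A is at the origin; AM runs at 119.2° with length 10.8, so M = (-5.269, 9.428). AM is perpendicular to MP, so MP runs at 29.20°; with |MP| = 26.6, P = (17.95, 22.40). ∠MPL = 57.0° gives PL at -93.80° from the x-axis; with |PL| = 20.4, L = (16.60, 2.049). ∠PLV = 84.4° gives LV at 170.6° from the x-axis; with |LV| = 29.9, V = (-12.90, 6.933). ∠LVG = 90.5° gives VG at 81.10° from the x-axis; with |VG| = 10.7, G = (-11.24, 17.50). ∠VGF = 61.7° gives GF at -37.20° from the x-axis; with |GF| = 10.4, F = (-2.960, 11.22). Then |MF| = |F − M| = 2.920.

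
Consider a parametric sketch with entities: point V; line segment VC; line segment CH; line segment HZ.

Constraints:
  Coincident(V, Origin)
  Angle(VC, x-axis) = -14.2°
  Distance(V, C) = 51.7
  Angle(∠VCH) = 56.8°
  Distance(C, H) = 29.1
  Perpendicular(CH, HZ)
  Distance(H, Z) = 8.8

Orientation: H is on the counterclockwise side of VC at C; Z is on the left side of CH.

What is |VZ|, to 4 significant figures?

34.47

V is at the origin; VC runs at -14.2° with length 51.7, so C = 51.7·(cos -14.2°, sin -14.2°) = (50.12, -12.68). ∠VCH = 56.8°, so CH runs at -14.2° + (180° − 56.8°) = 109.0° from the x-axis; with |CH| = 29.1, H = C + 29.1·(cos 109.0°, sin 109.0°) = (40.65, 14.83). The perpendicularity gives HZ at right angles to CH; with |HZ| = 8.8 on the left of CH, Z = H + 8.8·(-0.9455, -0.3256) = (32.33, 11.97). Then |VZ| = |Z − V| = 34.47.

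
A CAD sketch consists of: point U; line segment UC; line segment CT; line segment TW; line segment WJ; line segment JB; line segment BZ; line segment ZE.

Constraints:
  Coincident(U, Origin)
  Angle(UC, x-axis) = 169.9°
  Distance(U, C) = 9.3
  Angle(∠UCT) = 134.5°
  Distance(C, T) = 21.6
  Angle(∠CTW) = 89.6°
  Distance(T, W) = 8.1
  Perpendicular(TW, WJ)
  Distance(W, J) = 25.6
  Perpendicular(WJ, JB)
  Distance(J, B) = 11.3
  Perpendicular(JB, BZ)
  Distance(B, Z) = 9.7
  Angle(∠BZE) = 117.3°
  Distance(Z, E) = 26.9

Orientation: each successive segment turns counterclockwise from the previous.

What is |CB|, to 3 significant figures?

5.22

The perpendicularity gives WJ at right angles to TW, so WJ runs at 35.8°; with |WJ| = 25.6, J = (-1.26, -2.48). The perpendicularity gives JB at right angles to WJ, so JB runs at 126°; with |JB| = 11.3, B = (-7.87, 6.69). Then |CB| = |B − C| = 5.22.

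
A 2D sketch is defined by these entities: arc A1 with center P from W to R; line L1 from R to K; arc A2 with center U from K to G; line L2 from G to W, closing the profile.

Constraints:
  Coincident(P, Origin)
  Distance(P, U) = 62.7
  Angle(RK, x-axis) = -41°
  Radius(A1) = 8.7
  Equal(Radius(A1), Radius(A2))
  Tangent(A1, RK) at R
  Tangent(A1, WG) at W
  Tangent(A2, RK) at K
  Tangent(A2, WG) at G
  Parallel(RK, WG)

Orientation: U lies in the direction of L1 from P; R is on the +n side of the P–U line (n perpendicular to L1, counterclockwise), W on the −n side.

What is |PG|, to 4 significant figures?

63.30

The slot axis is L1's direction at -41.0°, so u = (cos -41.0°, sin -41.0°) = (0.7547, -0.6561) and n = (−sin -41.0°, cos -41.0°) = (0.6561, 0.7547). P is at the origin and U lies 62.7 along u from P, so U = 62.7·u = (47.32, -41.13). Tangency of A1 to both parallel lines with radius 8.7 puts R and W at P ± 8.7·n: R = (5.708, 6.566), W = (-5.708, -6.566). Equal radii place K and G the same way about U: K = U + 8.7·n = (53.03, -34.57), G = U − 8.7·n = (41.61, -47.70). Then |PG| = |G − P| = 63.30.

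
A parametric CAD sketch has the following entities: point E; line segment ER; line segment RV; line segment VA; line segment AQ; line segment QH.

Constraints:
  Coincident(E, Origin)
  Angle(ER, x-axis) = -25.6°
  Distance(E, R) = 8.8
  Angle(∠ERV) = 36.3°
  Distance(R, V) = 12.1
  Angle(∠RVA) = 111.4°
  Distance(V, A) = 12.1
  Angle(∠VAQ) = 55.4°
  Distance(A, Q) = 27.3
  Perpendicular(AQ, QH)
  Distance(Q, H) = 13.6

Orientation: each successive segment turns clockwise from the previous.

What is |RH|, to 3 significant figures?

10.8

E is at the origin; ER runs at -25.6° with length 8.8, so R = (7.94, -3.80). ∠ERV = 36.3° gives RV at -169° from the x-axis; with |RV| = 12.1, V = (-3.95, -6.05). ∠RVA = 111.4° gives VA at 122° from the x-axis; with |VA| = 12.1, A = (-10.4, 4.20). ∠VAQ = 55.4° gives AQ at -2.50° from the x-axis; with |AQ| = 27.3, Q = (16.9, 3.01). The perpendicularity gives QH at right angles to AQ, so QH runs at -92.5°; with |QH| = 13.6, H = (16.3, -10.6). Then |RH| = |H − R| = 10.8.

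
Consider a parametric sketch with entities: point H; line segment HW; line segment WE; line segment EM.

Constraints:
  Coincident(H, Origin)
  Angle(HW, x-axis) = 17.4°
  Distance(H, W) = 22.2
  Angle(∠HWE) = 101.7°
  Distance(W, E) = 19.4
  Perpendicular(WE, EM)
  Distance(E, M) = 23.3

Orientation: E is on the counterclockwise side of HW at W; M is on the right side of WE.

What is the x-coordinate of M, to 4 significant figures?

42.44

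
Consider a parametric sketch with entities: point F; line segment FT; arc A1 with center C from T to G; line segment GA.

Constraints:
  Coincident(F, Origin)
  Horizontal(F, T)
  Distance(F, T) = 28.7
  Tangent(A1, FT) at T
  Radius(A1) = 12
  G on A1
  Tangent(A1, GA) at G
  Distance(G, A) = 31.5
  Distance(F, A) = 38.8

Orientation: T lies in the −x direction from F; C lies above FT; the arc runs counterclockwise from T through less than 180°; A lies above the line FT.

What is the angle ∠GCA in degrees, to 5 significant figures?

69.146°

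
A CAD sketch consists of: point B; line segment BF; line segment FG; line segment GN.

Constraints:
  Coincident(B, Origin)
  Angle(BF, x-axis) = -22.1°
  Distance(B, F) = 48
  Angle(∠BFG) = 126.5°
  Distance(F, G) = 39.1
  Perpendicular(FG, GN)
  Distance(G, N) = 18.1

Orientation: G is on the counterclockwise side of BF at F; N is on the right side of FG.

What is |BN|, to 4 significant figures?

88.26

B is at the origin; BF runs at -22.1° with length 48.0, so F = 48.0·(cos -22.1°, sin -22.1°) = (44.47, -18.06). ∠BFG = 126.5°, so FG runs at -22.1° + (180° − 126.5°) = 31.40° from the x-axis; with |FG| = 39.1, G = F + 39.1·(cos 31.40°, sin 31.40°) = (77.85, 2.313). The perpendicularity gives GN at right angles to FG; with |GN| = 18.1 on the right of FG, N = G + 18.1·(0.5210, -0.8536) = (87.28, -13.14). Then |BN| = |N − B| = 88.26.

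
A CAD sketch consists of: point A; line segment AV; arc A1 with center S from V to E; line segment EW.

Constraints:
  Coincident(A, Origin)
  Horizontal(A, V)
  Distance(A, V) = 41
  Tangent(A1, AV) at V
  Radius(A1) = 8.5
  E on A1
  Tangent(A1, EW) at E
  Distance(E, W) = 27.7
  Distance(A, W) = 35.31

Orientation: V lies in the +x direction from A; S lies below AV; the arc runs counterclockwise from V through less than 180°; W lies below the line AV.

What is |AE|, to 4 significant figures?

33.82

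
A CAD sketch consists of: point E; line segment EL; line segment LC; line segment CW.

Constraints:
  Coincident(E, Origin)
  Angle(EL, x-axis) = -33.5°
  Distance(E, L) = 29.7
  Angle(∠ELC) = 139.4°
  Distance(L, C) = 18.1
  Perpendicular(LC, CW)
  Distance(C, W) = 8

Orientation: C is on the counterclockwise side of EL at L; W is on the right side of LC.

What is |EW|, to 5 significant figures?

48.982

∠ELC = 139.4°, so LC runs at -33.5° + (180° − 139.4°) = 7.1000° from the x-axis; with |LC| = 18.1, C = L + 18.1·(cos 7.1000°, sin 7.1000°) = (42.728, -14.155). LC ⟂ CW; with |CW| = 8.0 on the right of LC, W = C + 8.0·(0.12360, -0.99233) = (43.716, -22.094). Then |EW| = |W − E| = 48.982.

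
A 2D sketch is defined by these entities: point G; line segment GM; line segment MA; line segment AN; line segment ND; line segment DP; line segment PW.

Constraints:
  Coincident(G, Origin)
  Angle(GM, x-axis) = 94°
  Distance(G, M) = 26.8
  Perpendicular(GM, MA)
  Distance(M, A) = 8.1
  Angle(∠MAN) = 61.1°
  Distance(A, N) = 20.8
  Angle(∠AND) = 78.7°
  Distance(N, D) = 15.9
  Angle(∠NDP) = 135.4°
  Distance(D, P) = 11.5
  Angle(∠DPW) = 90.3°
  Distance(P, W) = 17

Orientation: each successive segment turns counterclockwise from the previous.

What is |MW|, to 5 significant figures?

5.4358

G is at the origin; GM runs at 94.0° with length 26.8, so M = (-1.8695, 26.735). GM is perpendicular to MA, so MA runs at -176.00°; with |MA| = 8.1, A = (-9.9497, 26.170). ∠MAN = 61.1° gives AN at -57.100° from the x-axis; with |AN| = 20.8, N = (1.3483, 8.7056). ∠AND = 78.7° gives ND at 44.200° from the x-axis; with |ND| = 15.9, D = (12.747, 19.791). ∠NDP = 135.4° gives DP at 88.800° from the x-axis; with |DP| = 11.5, P = (12.988, 31.288). ∠DPW = 90.3° gives PW at 178.50° from the x-axis; with |PW| = 17.0, W = (-4.0062, 31.733). Then |MW| = |W − M| = 5.4358.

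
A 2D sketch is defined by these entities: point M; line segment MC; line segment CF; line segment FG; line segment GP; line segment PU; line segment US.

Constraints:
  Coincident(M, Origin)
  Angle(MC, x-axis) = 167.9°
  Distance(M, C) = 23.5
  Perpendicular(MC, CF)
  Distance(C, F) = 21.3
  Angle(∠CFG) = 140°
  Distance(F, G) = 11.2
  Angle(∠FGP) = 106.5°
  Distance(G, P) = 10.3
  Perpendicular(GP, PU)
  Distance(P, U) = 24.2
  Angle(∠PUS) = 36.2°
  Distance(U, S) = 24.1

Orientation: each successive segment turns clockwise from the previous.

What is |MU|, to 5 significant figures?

16.889

M is at the origin; MC runs at 167.9° with length 23.5, so C = (-22.978, 4.9260). MC is perpendicular to CF, so CF runs at 77.900°; with |CF| = 21.3, F = (-18.513, 25.753). ∠CFG = 140.0° gives FG at 37.900° from the x-axis; with |FG| = 11.2, G = (-9.6753, 32.633). ∠FGP = 106.5° gives GP at -35.600° from the x-axis; with |GP| = 10.3, P = (-1.3004, 26.637). The perpendicularity gives PU at right angles to GP, so PU runs at -125.60°; with |PU| = 24.2, U = (-15.388, 6.9599). Then |MU| = |U − M| = 16.889.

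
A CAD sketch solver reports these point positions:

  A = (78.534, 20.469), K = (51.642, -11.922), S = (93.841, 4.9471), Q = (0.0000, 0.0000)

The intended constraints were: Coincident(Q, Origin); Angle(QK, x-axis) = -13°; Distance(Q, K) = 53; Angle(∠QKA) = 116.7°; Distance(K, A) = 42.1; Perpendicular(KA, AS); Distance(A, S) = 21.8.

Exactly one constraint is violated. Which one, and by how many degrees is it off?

Perpendicular(KA, AS) — off by 5.70°.

Q = (0.00, 0.00) ✓; QK at -13.00° ✓; |QK| = 53.00 ✓; ∠QKA = 116.7° ✓; |KA| = 42.10 ✓; ∠(KA, AS) = 95.70° ✗; |AS| = 21.80 ✓.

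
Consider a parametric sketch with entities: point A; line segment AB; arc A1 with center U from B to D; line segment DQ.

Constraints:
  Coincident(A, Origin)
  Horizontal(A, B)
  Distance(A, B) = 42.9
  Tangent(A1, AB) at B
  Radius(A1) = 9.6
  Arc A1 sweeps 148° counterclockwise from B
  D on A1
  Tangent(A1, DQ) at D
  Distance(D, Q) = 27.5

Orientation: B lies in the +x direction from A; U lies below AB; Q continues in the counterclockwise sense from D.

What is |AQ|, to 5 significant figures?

69.149

On A1, B sits at bearing 90° from U; a 148° counterclockwise sweep puts D at bearing 238°, so D = U + 9.6·(cos 238°, sin 238°) = (37.813, -17.741). The tangent condition forces UD to be normal to DQ, so DQ runs along (−sin 238°, cos 238°); with |DQ| = 27.5, Q = (61.134, -32.314). Then |AQ| = |Q − A| = 69.149.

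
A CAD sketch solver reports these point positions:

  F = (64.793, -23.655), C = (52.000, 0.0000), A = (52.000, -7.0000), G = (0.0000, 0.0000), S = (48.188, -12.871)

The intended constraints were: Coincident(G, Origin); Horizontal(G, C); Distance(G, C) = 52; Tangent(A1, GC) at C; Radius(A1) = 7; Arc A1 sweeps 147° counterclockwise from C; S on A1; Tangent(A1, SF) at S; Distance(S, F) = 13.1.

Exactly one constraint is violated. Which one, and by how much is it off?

Distance(S, F) = 13.1 — off by 6.70.

G = (0.00, 0.00) ✓; G.y = 0.00, C.y = 0.00 ✓; |GC| = 52.00 ✓; ∠(AC, CG) = 90.00° ✓; |AC| = 7.000 ✓; bearing(A→S) − bearing(A→C) = 147.0° ✓; |AS| = 7.000 ✓; ∠(AS, SF) = 90.01° ✓; |SF| = 19.80 ✗.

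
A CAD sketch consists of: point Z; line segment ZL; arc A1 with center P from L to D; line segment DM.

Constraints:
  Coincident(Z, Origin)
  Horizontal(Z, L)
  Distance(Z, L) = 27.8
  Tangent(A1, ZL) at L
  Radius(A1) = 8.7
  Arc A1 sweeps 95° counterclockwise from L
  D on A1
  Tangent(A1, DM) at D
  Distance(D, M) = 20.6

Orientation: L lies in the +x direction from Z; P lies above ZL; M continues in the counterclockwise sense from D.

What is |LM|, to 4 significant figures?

30.76

Z is at the origin; Z and L share the same y with |ZL| = 27.8 and L on the +x side, so L = (27.80, 0.000). A1 meets ZL tangentially, so PL is at right angles to ZL, so P = L + (0, 8.7) = (27.80, 8.700). On A1, L sits at bearing -90° from P; a 95° counterclockwise sweep puts D at bearing 5°, so D = P + 8.7·(cos 5°, sin 5°) = (36.47, 9.458). A1 meets DM tangentially, so PD is at right angles to DM, so DM runs along (−sin 5°, cos 5°); with |DM| = 20.6, M = (34.67, 29.98). Then |LM| = |M − L| = 30.76.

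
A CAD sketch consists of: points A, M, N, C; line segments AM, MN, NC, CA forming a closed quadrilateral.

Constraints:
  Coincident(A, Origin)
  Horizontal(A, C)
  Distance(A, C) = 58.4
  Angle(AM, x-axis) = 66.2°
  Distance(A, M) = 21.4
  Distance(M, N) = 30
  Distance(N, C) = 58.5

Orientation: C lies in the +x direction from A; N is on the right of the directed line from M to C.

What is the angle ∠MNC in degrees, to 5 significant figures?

65.377°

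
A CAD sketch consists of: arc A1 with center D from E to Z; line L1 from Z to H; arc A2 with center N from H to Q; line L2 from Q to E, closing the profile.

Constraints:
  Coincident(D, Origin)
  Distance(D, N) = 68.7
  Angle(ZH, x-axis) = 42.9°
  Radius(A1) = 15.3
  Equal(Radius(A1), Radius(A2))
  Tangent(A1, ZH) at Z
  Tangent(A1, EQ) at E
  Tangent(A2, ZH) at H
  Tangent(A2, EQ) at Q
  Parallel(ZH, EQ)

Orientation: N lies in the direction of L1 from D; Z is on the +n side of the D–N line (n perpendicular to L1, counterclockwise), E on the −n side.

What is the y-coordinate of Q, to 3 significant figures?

35.6

Tangency of A1 to both parallel lines with radius 15.3 puts Z and E at D ± 15.3·n: Z = (-10.4, 11.2), E = (10.4, -11.2). Equal radii place H and Q the same way about N: H = N + 15.3·n = (39.9, 58.0), Q = N − 15.3·n = (60.7, 35.6). So Q.y = 35.6.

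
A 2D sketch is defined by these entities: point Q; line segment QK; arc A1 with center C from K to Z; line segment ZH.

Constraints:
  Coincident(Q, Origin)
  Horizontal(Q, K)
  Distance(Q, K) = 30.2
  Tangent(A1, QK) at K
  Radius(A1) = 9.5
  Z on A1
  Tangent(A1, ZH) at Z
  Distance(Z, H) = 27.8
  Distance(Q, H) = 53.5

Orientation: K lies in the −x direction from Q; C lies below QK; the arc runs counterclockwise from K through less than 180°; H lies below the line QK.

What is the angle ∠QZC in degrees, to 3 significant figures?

10.4°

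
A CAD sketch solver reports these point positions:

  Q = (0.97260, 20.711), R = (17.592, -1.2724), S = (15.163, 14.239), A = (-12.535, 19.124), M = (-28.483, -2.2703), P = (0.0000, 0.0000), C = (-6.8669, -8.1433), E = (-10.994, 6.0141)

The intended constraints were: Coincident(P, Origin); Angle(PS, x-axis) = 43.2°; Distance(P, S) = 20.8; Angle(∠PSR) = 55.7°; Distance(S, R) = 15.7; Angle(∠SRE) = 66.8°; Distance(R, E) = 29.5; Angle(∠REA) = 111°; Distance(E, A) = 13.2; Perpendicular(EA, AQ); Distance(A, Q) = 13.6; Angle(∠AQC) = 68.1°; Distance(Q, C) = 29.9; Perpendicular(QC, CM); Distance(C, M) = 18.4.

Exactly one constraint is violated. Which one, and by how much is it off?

Distance(C, M) = 18.4 — off by 4.00.

P = (0.00, 0.00) ✓; PS at 43.20° ✓; |PS| = 20.80 ✓; ∠PSR = 55.70° ✓; |SR| = 15.70 ✓; ∠SRE = 66.80° ✓; |RE| = 29.50 ✓; ∠REA = 111.0° ✓; |EA| = 13.20 ✓; ∠(EA, AQ) = 90.00° ✓; |AQ| = 13.60 ✓; ∠AQC = 68.10° ✓; |QC| = 29.90 ✓; ∠(QC, CM) = 90.00° ✓; |CM| = 22.40 ✗.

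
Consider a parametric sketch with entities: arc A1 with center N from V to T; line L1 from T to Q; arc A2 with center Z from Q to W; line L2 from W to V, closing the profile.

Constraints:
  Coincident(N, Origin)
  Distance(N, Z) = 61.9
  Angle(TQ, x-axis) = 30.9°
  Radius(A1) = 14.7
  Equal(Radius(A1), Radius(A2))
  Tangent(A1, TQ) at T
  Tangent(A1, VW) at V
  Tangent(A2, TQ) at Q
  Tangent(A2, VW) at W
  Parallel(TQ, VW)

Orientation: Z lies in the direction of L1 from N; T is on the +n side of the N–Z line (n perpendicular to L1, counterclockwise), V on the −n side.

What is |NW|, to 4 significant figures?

63.62

Tangency of A1 to both parallel lines with radius 14.7 puts T and V at N ± 14.7·n: T = (-7.549, 12.61), V = (7.549, -12.61). Equal radii place Q and W the same way about Z: Q = Z + 14.7·n = (45.57, 44.40), W = Z − 14.7·n = (60.66, 19.17). Then |NW| = |W − N| = 63.62.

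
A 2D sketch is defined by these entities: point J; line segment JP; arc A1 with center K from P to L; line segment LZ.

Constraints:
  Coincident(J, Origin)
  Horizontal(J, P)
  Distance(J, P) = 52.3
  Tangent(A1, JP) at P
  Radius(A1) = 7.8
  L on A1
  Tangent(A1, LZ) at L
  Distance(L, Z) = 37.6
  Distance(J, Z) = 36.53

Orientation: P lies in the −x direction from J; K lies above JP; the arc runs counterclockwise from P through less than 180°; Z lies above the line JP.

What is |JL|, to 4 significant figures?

46.67

J is at the origin; JP is horizontal with |JP| = 52.3 and P on the −x side, so P = (-52.30, 0.000). The tangent condition forces KP to be normal to JP, so K = P + (0, 7.8) = (-52.30, 7.800). Since KL ⟂ LZ (tangency), |KZ| = √(7.8² + 37.6²) = 38.40 regardless of where L sits on A1. So Z lies on both circle(J, 36.53) and circle(K, 38.40); the above-JP intersection is Z = (-20.93, 29.94). L is the foot of the tangent from Z: L = (-46.60, 2.474).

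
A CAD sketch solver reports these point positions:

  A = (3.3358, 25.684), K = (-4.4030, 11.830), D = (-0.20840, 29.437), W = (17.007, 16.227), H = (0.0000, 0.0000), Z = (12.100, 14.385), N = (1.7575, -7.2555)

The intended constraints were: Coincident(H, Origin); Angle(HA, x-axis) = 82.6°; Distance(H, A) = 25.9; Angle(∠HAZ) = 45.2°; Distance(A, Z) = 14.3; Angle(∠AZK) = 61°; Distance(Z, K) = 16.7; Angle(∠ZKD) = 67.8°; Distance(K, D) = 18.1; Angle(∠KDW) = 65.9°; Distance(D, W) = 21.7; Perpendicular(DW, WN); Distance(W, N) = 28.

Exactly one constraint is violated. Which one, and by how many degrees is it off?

Perpendicular(DW, WN) — off by 4.50°.

H = (0.00, 0.00) ✓; HA at 82.60° ✓; |HA| = 25.90 ✓; ∠HAZ = 45.20° ✓; |AZ| = 14.30 ✓; ∠AZK = 61.00° ✓; |ZK| = 16.70 ✓; ∠ZKD = 67.80° ✓; |KD| = 18.10 ✓; ∠KDW = 65.90° ✓; |DW| = 21.70 ✓; ∠(DW, WN) = 85.50° ✗; |WN| = 28.00 ✓.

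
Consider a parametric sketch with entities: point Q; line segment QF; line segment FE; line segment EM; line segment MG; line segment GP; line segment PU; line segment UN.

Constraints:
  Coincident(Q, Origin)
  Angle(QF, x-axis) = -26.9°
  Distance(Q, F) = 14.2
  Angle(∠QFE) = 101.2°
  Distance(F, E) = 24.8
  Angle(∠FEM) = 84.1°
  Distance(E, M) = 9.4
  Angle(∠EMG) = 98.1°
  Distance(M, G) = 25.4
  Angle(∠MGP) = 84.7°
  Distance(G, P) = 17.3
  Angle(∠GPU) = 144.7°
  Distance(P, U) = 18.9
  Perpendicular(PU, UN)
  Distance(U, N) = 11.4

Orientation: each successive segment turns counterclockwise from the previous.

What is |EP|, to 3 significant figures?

26.3

Q is at the origin; QF runs at -26.9° with length 14.2, so F = (12.7, -6.42). ∠QFE = 101.2° gives FE at 51.9° from the x-axis; with |FE| = 24.8, E = (28.0, 13.1). ∠FEM = 84.1° gives EM at 148° from the x-axis; with |EM| = 9.4, M = (20.0, 18.1). ∠EMG = 98.1° gives MG at -130° from the x-axis; with |MG| = 25.4, G = (3.58, -1.27). ∠MGP = 84.7° gives GP at -35.0° from the x-axis; with |GP| = 17.3, P = (17.8, -11.2). Then |EP| = |P − E| = 26.3.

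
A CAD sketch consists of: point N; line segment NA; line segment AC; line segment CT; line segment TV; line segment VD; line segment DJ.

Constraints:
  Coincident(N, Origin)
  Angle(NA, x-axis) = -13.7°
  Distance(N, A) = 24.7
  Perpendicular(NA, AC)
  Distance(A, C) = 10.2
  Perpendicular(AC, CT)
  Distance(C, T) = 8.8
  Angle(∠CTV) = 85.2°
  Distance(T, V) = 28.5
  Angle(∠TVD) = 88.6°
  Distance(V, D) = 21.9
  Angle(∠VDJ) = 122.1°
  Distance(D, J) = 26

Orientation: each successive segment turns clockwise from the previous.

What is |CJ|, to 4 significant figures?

26.84

N is at the origin; NA runs at -13.7° with length 24.7, so A = (24.00, -5.850). NA is perpendicular to AC, so AC runs at -103.7°; with |AC| = 10.2, C = (21.58, -15.76). AC is perpendicular to CT, so CT runs at 166.3°; with |CT| = 8.8, T = (13.03, -13.68). ∠CTV = 85.2° gives TV at 71.50° from the x-axis; with |TV| = 28.5, V = (22.08, 13.35). ∠TVD = 88.6° gives VD at -19.90° from the x-axis; with |VD| = 21.9, D = (42.67, 5.897). ∠VDJ = 122.1° gives DJ at -77.80° from the x-axis; with |DJ| = 26.0, J = (48.16, -19.52). Then |CJ| = |J − C| = 26.84.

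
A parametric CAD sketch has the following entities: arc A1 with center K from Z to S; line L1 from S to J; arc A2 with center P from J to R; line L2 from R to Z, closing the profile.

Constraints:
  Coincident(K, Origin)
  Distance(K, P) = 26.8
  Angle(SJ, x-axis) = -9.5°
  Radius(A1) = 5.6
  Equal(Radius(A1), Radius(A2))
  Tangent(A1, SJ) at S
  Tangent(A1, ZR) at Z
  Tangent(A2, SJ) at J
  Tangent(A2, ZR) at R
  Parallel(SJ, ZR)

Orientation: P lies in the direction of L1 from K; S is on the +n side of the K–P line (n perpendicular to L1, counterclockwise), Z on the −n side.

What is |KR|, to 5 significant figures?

27.379

The slot axis is L1's direction at -9.5°, so u = (cos -9.5°, sin -9.5°) = (0.98629, -0.16505) and n = (−sin -9.5°, cos -9.5°) = (0.16505, 0.98629). K is at the origin and P lies 26.8 along u from K, so P = 26.8·u = (26.432, -4.4233). Tangency of A1 to both parallel lines with radius 5.6 puts S and Z at K ± 5.6·n: S = (0.92427, 5.5232), Z = (-0.92427, -5.5232). Equal radii place J and R the same way about P: J = P + 5.6·n = (27.357, 1.0999), R = P − 5.6·n = (25.508, -9.9465). Then |KR| = |R − K| = 27.379.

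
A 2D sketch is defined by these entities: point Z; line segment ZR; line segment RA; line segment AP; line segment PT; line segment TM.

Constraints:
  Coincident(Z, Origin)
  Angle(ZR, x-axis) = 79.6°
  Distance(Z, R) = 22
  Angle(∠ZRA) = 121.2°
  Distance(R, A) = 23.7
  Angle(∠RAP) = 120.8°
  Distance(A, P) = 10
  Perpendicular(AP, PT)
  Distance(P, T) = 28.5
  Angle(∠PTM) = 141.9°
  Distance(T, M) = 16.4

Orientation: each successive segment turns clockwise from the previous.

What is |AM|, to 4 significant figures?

41.41

Z is at the origin; ZR runs at 79.6° with length 22.0, so R = (3.971, 21.64). ∠ZRA = 121.2° gives RA at 20.80° from the x-axis; with |RA| = 23.7, A = (26.13, 30.05). ∠RAP = 120.8° gives AP at -38.40° from the x-axis; with |AP| = 10.0, P = (33.96, 23.84). The perpendicularity gives PT at right angles to AP, so PT runs at -128.4°; with |PT| = 28.5, T = (16.26, 1.508). ∠PTM = 141.9° gives TM at -166.5° from the x-axis; with |TM| = 16.4, M = (0.3141, -2.321). Then |AM| = |M − A| = 41.41.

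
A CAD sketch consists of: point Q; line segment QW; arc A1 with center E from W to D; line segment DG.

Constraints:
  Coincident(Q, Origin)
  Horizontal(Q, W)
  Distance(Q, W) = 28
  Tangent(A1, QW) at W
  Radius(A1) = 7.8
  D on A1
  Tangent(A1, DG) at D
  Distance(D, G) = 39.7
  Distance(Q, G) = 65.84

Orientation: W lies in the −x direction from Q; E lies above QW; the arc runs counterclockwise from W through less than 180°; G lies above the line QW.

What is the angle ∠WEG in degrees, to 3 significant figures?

144°

Q is at the origin; Q and W share the same y with |QW| = 28.0 and W on the −x side, so W = (-28.0, 0.00). A1 meets QW tangentially, so EW is at right angles to QW, so E = W + (0, 7.8) = (-28.0, 7.80). Since ED ⟂ DG (tangency), |EG| = √(7.8² + 39.7²) = 40.5 regardless of where D sits on A1. So G lies on both circle(Q, 65.84) and circle(E, 40.5); the above-QW intersection is G = (-52.0, 40.4). D is the foot of the tangent from G: D = (-22.7, 13.6).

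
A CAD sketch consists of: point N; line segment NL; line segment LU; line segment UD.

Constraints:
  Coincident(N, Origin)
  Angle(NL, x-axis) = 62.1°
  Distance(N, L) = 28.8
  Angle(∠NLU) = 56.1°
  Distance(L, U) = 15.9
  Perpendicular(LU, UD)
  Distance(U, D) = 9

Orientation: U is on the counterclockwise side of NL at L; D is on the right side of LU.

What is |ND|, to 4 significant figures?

32.90

∠NLU = 56.1°, so LU runs at 62.1° + (180° − 56.1°) = 186.0° from the x-axis; with |LU| = 15.9, U = L + 15.9·(cos 186.0°, sin 186.0°) = (-2.337, 23.79). LU ⟂ UD; with |UD| = 9.0 on the right of LU, D = U + 9.0·(-0.1045, 0.9945) = (-3.277, 32.74). Then |ND| = |D − N| = 32.90.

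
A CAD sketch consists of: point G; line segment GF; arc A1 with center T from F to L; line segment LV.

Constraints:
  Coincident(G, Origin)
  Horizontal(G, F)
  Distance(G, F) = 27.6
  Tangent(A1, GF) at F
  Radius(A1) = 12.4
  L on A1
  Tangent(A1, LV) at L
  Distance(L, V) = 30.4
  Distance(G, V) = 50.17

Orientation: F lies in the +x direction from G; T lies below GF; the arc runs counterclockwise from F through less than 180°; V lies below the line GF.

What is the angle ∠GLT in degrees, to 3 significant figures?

122°

Checks: |TL| = 12.40 ✓; ∠(TL, LV) = 90.00° ✓; |LV| = 30.40 ✓; |GV| = 50.17 ✓.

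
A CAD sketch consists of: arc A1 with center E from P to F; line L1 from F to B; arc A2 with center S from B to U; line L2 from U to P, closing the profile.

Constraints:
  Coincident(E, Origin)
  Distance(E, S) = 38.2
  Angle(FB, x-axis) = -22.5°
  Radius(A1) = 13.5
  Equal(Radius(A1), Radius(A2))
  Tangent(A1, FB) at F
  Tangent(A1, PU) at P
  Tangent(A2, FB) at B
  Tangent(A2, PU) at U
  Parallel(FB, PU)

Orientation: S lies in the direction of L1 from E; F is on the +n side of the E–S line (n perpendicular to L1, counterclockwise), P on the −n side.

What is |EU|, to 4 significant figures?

40.52

The slot axis is L1's direction at -22.5°, so u = (cos -22.5°, sin -22.5°) = (0.9239, -0.3827) and n = (−sin -22.5°, cos -22.5°) = (0.3827, 0.9239). E is at the origin and S lies 38.2 along u from E, so S = 38.2·u = (35.29, -14.62). Tangency of A1 to both parallel lines with radius 13.5 puts F and P at E ± 13.5·n: F = (5.166, 12.47), P = (-5.166, -12.47). Equal radii place B and U the same way about S: B = S + 13.5·n = (40.46, -2.146), U = S − 13.5·n = (30.13, -27.09). Then |EU| = |U − E| = 40.52.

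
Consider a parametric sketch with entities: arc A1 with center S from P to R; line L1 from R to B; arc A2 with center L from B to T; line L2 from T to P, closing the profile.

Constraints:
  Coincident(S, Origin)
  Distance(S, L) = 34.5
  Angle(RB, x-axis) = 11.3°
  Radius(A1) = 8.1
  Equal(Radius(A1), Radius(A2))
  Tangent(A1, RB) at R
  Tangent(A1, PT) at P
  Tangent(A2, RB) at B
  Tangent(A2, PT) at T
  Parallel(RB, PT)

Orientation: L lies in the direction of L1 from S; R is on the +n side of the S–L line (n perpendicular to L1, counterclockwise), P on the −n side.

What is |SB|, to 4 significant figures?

35.44

The slot axis is L1's direction at 11.3°, so u = (cos 11.3°, sin 11.3°) = (0.9806, 0.1959) and n = (−sin 11.3°, cos 11.3°) = (-0.1959, 0.9806). S is at the origin and L lies 34.5 along u from S, so L = 34.5·u = (33.83, 6.760). Tangency of A1 to both parallel lines with radius 8.1 puts R and P at S ± 8.1·n: R = (-1.587, 7.943), P = (1.587, -7.943). Equal radii place B and T the same way about L: B = L + 8.1·n = (32.24, 14.70), T = L − 8.1·n = (35.42, -1.183). Then |SB| = |B − S| = 35.44.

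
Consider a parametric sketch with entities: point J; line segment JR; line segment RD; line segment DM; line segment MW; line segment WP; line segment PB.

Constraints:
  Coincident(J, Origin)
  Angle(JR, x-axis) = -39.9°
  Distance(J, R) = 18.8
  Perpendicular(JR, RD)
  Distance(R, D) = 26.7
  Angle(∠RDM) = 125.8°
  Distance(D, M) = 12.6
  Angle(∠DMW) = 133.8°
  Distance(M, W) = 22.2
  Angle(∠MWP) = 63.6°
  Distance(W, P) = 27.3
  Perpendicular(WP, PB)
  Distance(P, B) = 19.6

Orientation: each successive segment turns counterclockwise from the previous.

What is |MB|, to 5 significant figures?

17.431

J is at the origin; JR runs at -39.9° with length 18.8, so R = (14.423, -12.059). The perpendicularity gives RD at right angles to JR, so RD runs at 50.100°; with |RD| = 26.7, D = (31.549, 8.4241). ∠RDM = 125.8° gives DM at 104.30° from the x-axis; with |DM| = 12.6, M = (28.437, 20.634). ∠DMW = 133.8° gives MW at 150.50° from the x-axis; with |MW| = 22.2, W = (9.1153, 31.565). ∠MWP = 63.6° gives WP at -93.100° from the x-axis; with |WP| = 27.3, P = (7.6390, 4.3054). The perpendicularity gives PB at right angles to WP, so PB runs at -3.1000°; with |PB| = 19.6, B = (27.210, 3.2455). Then |MB| = |B − M| = 17.431.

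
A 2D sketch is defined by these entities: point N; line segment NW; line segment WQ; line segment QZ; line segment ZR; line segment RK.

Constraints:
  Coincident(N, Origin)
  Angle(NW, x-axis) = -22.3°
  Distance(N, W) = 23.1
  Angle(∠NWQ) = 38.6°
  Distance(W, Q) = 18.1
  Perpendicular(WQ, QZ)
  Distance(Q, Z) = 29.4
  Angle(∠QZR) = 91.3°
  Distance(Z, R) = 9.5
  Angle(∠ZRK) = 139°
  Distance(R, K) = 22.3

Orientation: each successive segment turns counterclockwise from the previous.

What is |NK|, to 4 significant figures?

26.63

N is at the origin; NW runs at -22.3° with length 23.1, so W = (21.37, -8.765). ∠NWQ = 38.6° gives WQ at 119.1° from the x-axis; with |WQ| = 18.1, Q = (12.57, 7.050). WQ ⟂ QZ, so QZ runs at -150.9°; with |QZ| = 29.4, Z = (-13.12, -7.248). ∠QZR = 91.3° gives ZR at -62.20° from the x-axis; with |ZR| = 9.5, R = (-8.689, -15.65). ∠ZRK = 139.0° gives RK at -21.20° from the x-axis; with |RK| = 22.3, K = (12.10, -23.72). Then |NK| = |K − N| = 26.63.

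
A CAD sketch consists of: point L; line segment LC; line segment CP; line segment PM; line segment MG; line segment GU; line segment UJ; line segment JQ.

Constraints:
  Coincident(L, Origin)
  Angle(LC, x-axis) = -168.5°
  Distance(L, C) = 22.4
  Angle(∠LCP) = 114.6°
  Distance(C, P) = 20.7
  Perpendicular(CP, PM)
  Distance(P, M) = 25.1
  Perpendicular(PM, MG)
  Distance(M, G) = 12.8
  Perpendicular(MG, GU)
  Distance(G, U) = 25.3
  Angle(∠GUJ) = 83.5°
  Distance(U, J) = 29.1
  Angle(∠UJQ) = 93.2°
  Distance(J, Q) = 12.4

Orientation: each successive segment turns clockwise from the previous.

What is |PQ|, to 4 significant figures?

21.83

L is at the origin; LC runs at -168.5° with length 22.4, so C = (-21.95, -4.466). ∠LCP = 114.6° gives CP at 126.1° from the x-axis; with |CP| = 20.7, P = (-34.15, 12.26). CP ⟂ PM, so PM runs at 36.10°; with |PM| = 25.1, M = (-13.87, 27.05). PM is perpendicular to MG, so MG runs at -53.90°; with |MG| = 12.8, G = (-6.324, 16.71). MG ⟂ GU, so GU runs at -143.9°; with |GU| = 25.3, U = (-26.77, 1.799). ∠GUJ = 83.5° gives UJ at 119.6° from the x-axis; with |UJ| = 29.1, J = (-41.14, 27.10). ∠UJQ = 93.2° gives JQ at 32.80° from the x-axis; with |JQ| = 12.4, Q = (-30.72, 33.82). Then |PQ| = |Q − P| = 21.83.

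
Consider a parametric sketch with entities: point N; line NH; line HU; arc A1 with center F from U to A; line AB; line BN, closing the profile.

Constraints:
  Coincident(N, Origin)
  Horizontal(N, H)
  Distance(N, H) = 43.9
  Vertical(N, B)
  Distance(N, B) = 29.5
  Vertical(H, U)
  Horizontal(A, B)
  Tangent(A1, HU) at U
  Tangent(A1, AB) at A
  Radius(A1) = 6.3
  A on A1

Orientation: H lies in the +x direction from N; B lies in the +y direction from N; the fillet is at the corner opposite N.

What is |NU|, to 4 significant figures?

49.65

The virtual corner opposite N is at (43.90, 29.50). A1 meets HU tangentially, so FU is at right angles to HU and tangency of A1 to AB means the radius FA is perpendicular to AB, with radius 6.3, so the center F sits 6.3 in from both sides at F = (37.60, 23.20). That places the tangent points at U = (43.90, 23.20) on HU and A = (37.60, 29.50) on AB. Then |NU| = |U − N| = 49.65.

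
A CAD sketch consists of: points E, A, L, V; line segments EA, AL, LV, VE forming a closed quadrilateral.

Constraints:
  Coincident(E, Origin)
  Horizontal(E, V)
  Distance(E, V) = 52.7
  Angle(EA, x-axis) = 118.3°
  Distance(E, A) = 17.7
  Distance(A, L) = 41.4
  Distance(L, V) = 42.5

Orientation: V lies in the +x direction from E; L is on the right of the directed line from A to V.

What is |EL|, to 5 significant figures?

23.839

E is at the origin; EV is horizontal with |EV| = 52.7 and V in +x, so V = (52.7, 0). EA runs at 118.3° with |EA| = 17.7, so A = (-8.3914, 15.584). L is determined by |AL| = 41.4 and |LV| = 42.5 together: it lies at the intersection of circle(A, 41.4) and circle(V, 42.5). With |AV| = 63.048, the foot of the radical line on AV is 30.792 from A and the perpendicular offset is √(41.4² − 30.792²) = 27.673. Taking the right-of-AV solution: L = (14.605, -18.841).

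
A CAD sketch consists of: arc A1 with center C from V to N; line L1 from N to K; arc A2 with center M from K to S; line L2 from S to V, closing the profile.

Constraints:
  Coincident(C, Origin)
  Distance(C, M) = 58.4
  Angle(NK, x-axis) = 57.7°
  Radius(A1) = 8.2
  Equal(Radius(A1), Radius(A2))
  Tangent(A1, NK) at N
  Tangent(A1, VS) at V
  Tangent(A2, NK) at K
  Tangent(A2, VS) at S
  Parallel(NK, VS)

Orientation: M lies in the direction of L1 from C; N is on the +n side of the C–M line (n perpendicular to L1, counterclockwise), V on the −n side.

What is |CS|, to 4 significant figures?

58.97

Tangency of A1 to both parallel lines with radius 8.2 puts N and V at C ± 8.2·n: N = (-6.931, 4.382), V = (6.931, -4.382). Equal radii place K and S the same way about M: K = M + 8.2·n = (24.28, 53.74), S = M − 8.2·n = (38.14, 44.98). Then |CS| = |S − C| = 58.97.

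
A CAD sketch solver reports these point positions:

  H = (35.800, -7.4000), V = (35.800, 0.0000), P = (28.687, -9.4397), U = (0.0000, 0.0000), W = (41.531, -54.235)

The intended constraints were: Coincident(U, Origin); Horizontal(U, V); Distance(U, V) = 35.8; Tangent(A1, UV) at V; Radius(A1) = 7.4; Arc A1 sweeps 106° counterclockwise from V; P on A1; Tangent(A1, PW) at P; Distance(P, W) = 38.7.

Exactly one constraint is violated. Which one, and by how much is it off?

Distance(P, W) = 38.7 — off by 7.90.

U = (0.00, 0.00) ✓; U.y = 0.00, V.y = 0.00 ✓; |UV| = 35.80 ✓; ∠(HV, VU) = 90.00° ✓; |HV| = 7.400 ✓; bearing(H→P) − bearing(H→V) = 106.0° ✓; |HP| = 7.400 ✓; ∠(HP, PW) = 90.00° ✓; |PW| = 46.60 ✗.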